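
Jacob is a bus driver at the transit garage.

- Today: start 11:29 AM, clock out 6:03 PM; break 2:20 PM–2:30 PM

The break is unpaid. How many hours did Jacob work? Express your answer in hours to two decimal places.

Today: 11:29 AM–6:03 PM = 6 h 34 min; less 10 min break → 6 h 24 min

6.40 hours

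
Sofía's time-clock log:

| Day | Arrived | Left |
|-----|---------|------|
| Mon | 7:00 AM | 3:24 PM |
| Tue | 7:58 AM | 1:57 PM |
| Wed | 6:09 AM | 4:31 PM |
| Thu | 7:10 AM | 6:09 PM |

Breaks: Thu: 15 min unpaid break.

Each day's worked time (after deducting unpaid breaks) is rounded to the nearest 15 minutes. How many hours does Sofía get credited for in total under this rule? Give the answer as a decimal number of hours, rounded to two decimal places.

35.50 hours

Mon: 7:00 AM–3:24 PM = 8 h 24 min → rounds to 8 h 30 min
Tue: 7:58 AM–1:57 PM = 5 h 59 min → rounds to 6 h 0 min
Wed: 6:09 AM–4:31 PM = 10 h 22 min → rounds to 10 h 15 min
Thu: 7:10 AM–6:09 PM = 10 h 59 min − 15 min = 10 h 44 min → rounds to 10 h 45 min
Total credited: 35 h 30 min.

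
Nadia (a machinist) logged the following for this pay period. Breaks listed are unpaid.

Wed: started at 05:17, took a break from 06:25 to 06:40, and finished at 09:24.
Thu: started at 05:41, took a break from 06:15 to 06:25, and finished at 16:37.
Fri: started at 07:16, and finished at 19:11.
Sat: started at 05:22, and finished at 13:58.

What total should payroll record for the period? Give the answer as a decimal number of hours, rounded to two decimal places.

Wed: 05:17–09:24 = 4 h 7 min; less 15 min break → 3 h 52 min
Thu: 05:41–16:37 = 10 h 56 min; less 10 min break → 10 h 46 min
Fri: 07:16–19:11 = 11 h 55 min
Sat: 05:22–13:58 = 8 h 36 min
Total: 3 h 52 min + 10 h 46 min + 11 h 55 min + 8 h 36 min = 35 h 9 min.

35.15 hours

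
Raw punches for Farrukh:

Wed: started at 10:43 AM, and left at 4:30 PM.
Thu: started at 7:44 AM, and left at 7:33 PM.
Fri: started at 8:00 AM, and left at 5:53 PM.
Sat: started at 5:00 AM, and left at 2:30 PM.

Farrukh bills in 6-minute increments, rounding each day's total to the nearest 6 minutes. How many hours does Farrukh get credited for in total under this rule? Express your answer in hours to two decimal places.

Wed: 10:43 AM–4:30 PM = 5 h 47 min → rounds to 5 h 48 min
Thu: 7:44 AM–7:33 PM = 11 h 49 min → rounds to 11 h 48 min
Fri: 8:00 AM–5:53 PM = 9 h 53 min → rounds to 9 h 54 min
Sat: 5:00 AM–2:30 PM = 9 h 30 min → rounds to 9 h 30 min
Total credited: 37 h 0 min.

37.00 hours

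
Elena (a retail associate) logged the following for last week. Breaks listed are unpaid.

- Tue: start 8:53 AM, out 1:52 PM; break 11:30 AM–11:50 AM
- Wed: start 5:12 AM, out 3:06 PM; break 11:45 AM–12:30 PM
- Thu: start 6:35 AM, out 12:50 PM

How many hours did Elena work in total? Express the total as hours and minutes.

20 h 3 min

Tue: 8:53 AM–1:52 PM = 4 h 59 min; less 20 min break → 4 h 39 min
Wed: 5:12 AM–3:06 PM = 9 h 54 min; less 45 min break → 9 h 9 min
Thu: 6:35 AM–12:50 PM = 6 h 15 min
Total: 4 h 39 min + 9 h 9 min + 6 h 15 min = 20 h 3 min.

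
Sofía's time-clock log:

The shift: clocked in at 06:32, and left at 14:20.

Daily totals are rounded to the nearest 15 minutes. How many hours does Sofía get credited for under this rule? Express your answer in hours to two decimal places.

7.75 hours

The shift: 06:32–14:20 = 7 h 48 min → rounds to 7 h 45 min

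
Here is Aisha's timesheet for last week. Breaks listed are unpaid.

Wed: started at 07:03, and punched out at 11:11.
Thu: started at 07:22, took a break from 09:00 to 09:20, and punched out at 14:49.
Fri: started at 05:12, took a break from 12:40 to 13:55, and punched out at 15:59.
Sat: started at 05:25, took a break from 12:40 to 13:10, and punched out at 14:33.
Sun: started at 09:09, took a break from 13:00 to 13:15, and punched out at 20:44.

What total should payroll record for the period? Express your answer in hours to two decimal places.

40.75 hours

Wed: 07:03–11:11 = 4 h 8 min
Thu: 07:22–14:49 = 7 h 27 min; less 20 min break → 7 h 7 min
Fri: 05:12–15:59 = 10 h 47 min; less 75 min break → 9 h 32 min
Sat: 05:25–14:33 = 9 h 8 min; less 30 min break → 8 h 38 min
Sun: 09:09–20:44 = 11 h 35 min; less 15 min break → 11 h 20 min
Total: 4 h 8 min + 7 h 7 min + 9 h 32 min + 8 h 38 min + 11 h 20 min = 40 h 45 min.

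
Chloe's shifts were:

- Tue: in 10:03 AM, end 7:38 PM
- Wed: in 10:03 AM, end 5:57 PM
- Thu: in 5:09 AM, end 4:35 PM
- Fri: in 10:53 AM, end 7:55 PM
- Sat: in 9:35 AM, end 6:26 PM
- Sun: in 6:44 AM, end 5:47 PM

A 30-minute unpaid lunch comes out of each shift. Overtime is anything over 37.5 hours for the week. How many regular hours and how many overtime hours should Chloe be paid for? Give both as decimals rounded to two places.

Tue: 10:03 AM–7:38 PM = 9 h 35 min; less 30 min break → 9 h 5 min
Wed: 10:03 AM–5:57 PM = 7 h 54 min; less 30 min break → 7 h 24 min
Thu: 5:09 AM–4:35 PM = 11 h 26 min; less 30 min break → 10 h 56 min
Fri: 10:53 AM–7:55 PM = 9 h 2 min; less 30 min break → 8 h 32 min
Sat: 9:35 AM–6:26 PM = 8 h 51 min; less 30 min break → 8 h 21 min
Sun: 6:44 AM–5:47 PM = 11 h 3 min; less 30 min break → 10 h 33 min
Total worked: 54 h 51 min = 54.85 h.
Threshold 37.5 h → overtime 17 h 21 min, regular 37 h 30 min.

Regular 37.50 hours, overtime 17.35 hours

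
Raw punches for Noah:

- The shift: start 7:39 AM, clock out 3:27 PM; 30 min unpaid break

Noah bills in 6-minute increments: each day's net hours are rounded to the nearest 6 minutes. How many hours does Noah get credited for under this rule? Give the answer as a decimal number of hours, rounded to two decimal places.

7.30 hours

The shift: 7:39 AM–3:27 PM = 7 h 48 min − 30 min = 7 h 18 min → rounds to 7 h 18 min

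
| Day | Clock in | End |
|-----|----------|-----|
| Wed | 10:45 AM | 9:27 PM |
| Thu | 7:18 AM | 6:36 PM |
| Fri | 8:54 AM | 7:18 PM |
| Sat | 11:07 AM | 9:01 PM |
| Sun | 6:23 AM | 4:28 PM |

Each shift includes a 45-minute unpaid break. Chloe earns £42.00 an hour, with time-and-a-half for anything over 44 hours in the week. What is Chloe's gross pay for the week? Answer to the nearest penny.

Wed: 10:45 AM–9:27 PM = 10 h 42 min; less 45 min break → 9 h 57 min
Thu: 7:18 AM–6:36 PM = 11 h 18 min; less 45 min break → 10 h 33 min
Fri: 8:54 AM–7:18 PM = 10 h 24 min; less 45 min break → 9 h 39 min
Sat: 11:07 AM–9:01 PM = 9 h 54 min; less 45 min break → 9 h 9 min
Sun: 6:23 AM–4:28 PM = 10 h 5 min; less 45 min break → 9 h 20 min
Total worked: 48 h 38 min = 2918 min.
Regular 44 h 0 min = 2640 min at £42.00/h; overtime 4 h 38 min = 278 min at £63.00/h.
Pay = (2640 × £42.00 + 278 × £63.00) ÷ 60 = £2139.90.

£2139.90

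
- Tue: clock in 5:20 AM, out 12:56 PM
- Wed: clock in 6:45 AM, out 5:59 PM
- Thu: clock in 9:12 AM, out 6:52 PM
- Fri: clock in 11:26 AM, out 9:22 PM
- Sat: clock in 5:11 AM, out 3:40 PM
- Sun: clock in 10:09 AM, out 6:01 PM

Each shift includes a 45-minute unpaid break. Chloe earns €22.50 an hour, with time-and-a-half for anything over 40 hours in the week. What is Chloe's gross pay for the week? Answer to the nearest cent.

€1314.56

Tue: 5:20 AM–12:56 PM = 7 h 36 min; less 45 min break → 6 h 51 min
Wed: 6:45 AM–5:59 PM = 11 h 14 min; less 45 min break → 10 h 29 min
Thu: 9:12 AM–6:52 PM = 9 h 40 min; less 45 min break → 8 h 55 min
Fri: 11:26 AM–9:22 PM = 9 h 56 min; less 45 min break → 9 h 11 min
Sat: 5:11 AM–3:40 PM = 10 h 29 min; less 45 min break → 9 h 44 min
Sun: 10:09 AM–6:01 PM = 7 h 52 min; less 45 min break → 7 h 7 min
Total worked: 52 h 17 min = 3137 min.
Regular 40 h 0 min = 2400 min at €22.50/h; overtime 12 h 17 min = 737 min at €33.75/h.
Pay = (2400 × €22.50 + 737 × €33.75) ÷ 60 = €1314.56.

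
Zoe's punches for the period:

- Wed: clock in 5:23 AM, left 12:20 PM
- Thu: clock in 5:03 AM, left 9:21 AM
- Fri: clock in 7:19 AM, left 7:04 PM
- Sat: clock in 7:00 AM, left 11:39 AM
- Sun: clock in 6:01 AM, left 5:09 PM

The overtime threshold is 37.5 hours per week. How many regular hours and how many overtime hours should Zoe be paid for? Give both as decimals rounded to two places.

Wed: 5:23 AM–12:20 PM = 6 h 57 min
Thu: 5:03 AM–9:21 AM = 4 h 18 min
Fri: 7:19 AM–7:04 PM = 11 h 45 min
Sat: 7:00 AM–11:39 AM = 4 h 39 min
Sun: 6:01 AM–5:09 PM = 11 h 8 min
Total worked: 38 h 47 min = 38.78 h.
Threshold 37.5 h → overtime 1 h 17 min, regular 37 h 30 min.

Regular 37.50 hours, overtime 1.28 hours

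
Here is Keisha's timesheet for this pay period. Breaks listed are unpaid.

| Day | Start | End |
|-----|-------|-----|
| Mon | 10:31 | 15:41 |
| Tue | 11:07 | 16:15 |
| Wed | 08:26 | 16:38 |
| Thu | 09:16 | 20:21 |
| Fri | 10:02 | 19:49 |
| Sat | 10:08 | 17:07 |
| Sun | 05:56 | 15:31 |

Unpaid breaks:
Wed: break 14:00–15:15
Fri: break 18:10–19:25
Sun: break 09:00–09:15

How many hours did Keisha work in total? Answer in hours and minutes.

53 h 11 min

Mon: 10:31–15:41 = 5 h 10 min
Tue: 11:07–16:15 = 5 h 8 min
Wed: 08:26–16:38 = 8 h 12 min; less 75 min break → 6 h 57 min
Thu: 09:16–20:21 = 11 h 5 min
Fri: 10:02–19:49 = 9 h 47 min; less 75 min break → 8 h 32 min
Sat: 10:08–17:07 = 6 h 59 min
Sun: 05:56–15:31 = 9 h 35 min; less 15 min break → 9 h 20 min
Total: 5 h 10 min + 5 h 8 min + 6 h 57 min + 11 h 5 min + 8 h 32 min + 6 h 59 min + 9 h 20 min = 53 h 11 min.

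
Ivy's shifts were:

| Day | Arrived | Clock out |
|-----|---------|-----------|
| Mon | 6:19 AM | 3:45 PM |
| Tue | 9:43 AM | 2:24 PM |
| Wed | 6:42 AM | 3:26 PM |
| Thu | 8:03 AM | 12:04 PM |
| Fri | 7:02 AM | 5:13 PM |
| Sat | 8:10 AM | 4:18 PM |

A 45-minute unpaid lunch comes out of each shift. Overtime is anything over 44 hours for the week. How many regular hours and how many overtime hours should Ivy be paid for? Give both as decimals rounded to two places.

Regular 40.68 hours, overtime 0.00 hours

Mon: 6:19 AM–3:45 PM = 9 h 26 min; less 45 min break → 8 h 41 min
Tue: 9:43 AM–2:24 PM = 4 h 41 min; less 45 min break → 3 h 56 min
Wed: 6:42 AM–3:26 PM = 8 h 44 min; less 45 min break → 7 h 59 min
Thu: 8:03 AM–12:04 PM = 4 h 1 min; less 45 min break → 3 h 16 min
Fri: 7:02 AM–5:13 PM = 10 h 11 min; less 45 min break → 9 h 26 min
Sat: 8:10 AM–4:18 PM = 8 h 8 min; less 45 min break → 7 h 23 min
Total worked: 40 h 41 min = 40.68 h.
Threshold 44 h → overtime 0 h 0 min, regular 40 h 41 min.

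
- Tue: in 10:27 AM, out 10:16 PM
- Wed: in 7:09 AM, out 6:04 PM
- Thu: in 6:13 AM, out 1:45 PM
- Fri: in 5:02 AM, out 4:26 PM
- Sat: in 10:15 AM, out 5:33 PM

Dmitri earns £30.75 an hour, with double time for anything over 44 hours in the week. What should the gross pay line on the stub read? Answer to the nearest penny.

Tue: 10:27 AM–10:16 PM = 11 h 49 min
Wed: 7:09 AM–6:04 PM = 10 h 55 min
Thu: 6:13 AM–1:45 PM = 7 h 32 min
Fri: 5:02 AM–4:26 PM = 11 h 24 min
Sat: 10:15 AM–5:33 PM = 7 h 18 min
Total worked: 48 h 58 min = 2938 min.
Regular 44 h 0 min = 2640 min at £30.75/h; overtime 4 h 58 min = 298 min at £61.50/h.
Pay = (2640 × £30.75 + 298 × £61.50) ÷ 60 = £1658.45.

£1658.45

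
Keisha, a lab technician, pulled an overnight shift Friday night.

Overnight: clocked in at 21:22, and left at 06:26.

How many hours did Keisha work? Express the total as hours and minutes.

9 h 4 min

Overnight: 21:22 → midnight = 2 h 38 min; midnight → 06:26 = 6 h 26 min; span 9 h 4 min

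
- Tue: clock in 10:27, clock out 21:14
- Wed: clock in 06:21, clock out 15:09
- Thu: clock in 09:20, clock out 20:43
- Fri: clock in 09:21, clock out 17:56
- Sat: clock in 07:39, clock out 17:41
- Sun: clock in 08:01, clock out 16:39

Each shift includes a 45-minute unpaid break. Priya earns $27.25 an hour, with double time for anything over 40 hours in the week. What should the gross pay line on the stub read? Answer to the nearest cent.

Tue: 10:27–21:14 = 10 h 47 min; less 45 min break → 10 h 2 min
Wed: 06:21–15:09 = 8 h 48 min; less 45 min break → 8 h 3 min
Thu: 09:20–20:43 = 11 h 23 min; less 45 min break → 10 h 38 min
Fri: 09:21–17:56 = 8 h 35 min; less 45 min break → 7 h 50 min
Sat: 07:39–17:41 = 10 h 2 min; less 45 min break → 9 h 17 min
Sun: 08:01–16:39 = 8 h 38 min; less 45 min break → 7 h 53 min
Total worked: 53 h 43 min = 3223 min.
Regular 40 h 0 min = 2400 min at $27.25/h; overtime 13 h 43 min = 823 min at $54.50/h.
Pay = (2400 × $27.25 + 823 × $54.50) ÷ 60 = $1837.56.

$1837.56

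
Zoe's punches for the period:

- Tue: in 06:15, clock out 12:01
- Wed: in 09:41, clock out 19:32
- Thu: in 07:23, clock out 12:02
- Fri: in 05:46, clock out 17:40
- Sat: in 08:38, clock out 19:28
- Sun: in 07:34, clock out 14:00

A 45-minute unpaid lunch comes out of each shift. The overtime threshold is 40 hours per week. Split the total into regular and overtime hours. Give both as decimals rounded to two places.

Regular 40.00 hours, overtime 4.93 hours

Tue: 06:15–12:01 = 5 h 46 min; less 45 min break → 5 h 1 min
Wed: 09:41–19:32 = 9 h 51 min; less 45 min break → 9 h 6 min
Thu: 07:23–12:02 = 4 h 39 min; less 45 min break → 3 h 54 min
Fri: 05:46–17:40 = 11 h 54 min; less 45 min break → 11 h 9 min
Sat: 08:38–19:28 = 10 h 50 min; less 45 min break → 10 h 5 min
Sun: 07:34–14:00 = 6 h 26 min; less 45 min break → 5 h 41 min
Total worked: 44 h 56 min = 44.93 h.
Threshold 40 h → overtime 4 h 56 min, regular 40 h 0 min.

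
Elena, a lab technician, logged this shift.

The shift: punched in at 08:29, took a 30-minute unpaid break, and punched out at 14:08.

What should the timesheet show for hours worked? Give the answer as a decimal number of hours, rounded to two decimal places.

5.15 hours

The shift: 08:29–14:08 = 5 h 39 min; less 30 min break → 5 h 9 min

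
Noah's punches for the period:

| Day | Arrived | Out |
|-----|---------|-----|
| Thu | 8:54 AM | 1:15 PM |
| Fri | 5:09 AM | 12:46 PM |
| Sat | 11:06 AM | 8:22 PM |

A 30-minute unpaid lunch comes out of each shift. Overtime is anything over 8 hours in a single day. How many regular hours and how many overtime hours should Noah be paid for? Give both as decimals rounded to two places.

Thu: 8:54 AM–1:15 PM = 4 h 21 min; less 30 min break → 3 h 51 min
Fri: 5:09 AM–12:46 PM = 7 h 37 min; less 30 min break → 7 h 7 min
Sat: 11:06 AM–8:22 PM = 9 h 16 min; less 30 min break → 8 h 46 min
Thu reg 3 h 51 min / OT 0 h 0 min; Fri reg 7 h 7 min / OT 0 h 0 min; Sat reg 8 h 0 min / OT 0 h 46 min.
Totals: regular 18 h 58 min, overtime 0 h 46 min.

Regular 18.97 hours, overtime 0.77 hours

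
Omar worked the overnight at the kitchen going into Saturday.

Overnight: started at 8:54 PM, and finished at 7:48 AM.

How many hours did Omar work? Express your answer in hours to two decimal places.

Overnight: 8:54 PM → midnight = 3 h 6 min; midnight → 7:48 AM = 7 h 48 min; span 10 h 54 min

10.90 hours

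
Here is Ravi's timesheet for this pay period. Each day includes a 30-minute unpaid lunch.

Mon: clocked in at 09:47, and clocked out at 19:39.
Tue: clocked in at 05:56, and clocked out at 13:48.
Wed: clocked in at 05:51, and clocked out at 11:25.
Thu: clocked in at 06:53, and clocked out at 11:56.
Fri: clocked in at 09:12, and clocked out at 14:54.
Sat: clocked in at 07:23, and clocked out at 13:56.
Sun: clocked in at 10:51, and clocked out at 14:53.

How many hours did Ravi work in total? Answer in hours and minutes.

41 h 8 min

Mon: 09:47–19:39 = 9 h 52 min; less 30 min break → 9 h 22 min
Tue: 05:56–13:48 = 7 h 52 min; less 30 min break → 7 h 22 min
Wed: 05:51–11:25 = 5 h 34 min; less 30 min break → 5 h 4 min
Thu: 06:53–11:56 = 5 h 3 min; less 30 min break → 4 h 33 min
Fri: 09:12–14:54 = 5 h 42 min; less 30 min break → 5 h 12 min
Sat: 07:23–13:56 = 6 h 33 min; less 30 min break → 6 h 3 min
Sun: 10:51–14:53 = 4 h 2 min; less 30 min break → 3 h 32 min
Total: 9 h 22 min + 7 h 22 min + 5 h 4 min + 4 h 33 min + 5 h 12 min + 6 h 3 min + 3 h 32 min = 41 h 8 min.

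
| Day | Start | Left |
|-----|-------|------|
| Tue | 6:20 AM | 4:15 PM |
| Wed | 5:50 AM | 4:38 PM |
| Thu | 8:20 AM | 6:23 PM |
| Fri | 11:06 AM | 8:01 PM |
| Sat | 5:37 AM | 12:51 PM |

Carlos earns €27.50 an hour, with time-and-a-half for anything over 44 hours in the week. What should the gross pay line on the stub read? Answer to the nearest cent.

Tue: 6:20 AM–4:15 PM = 9 h 55 min
Wed: 5:50 AM–4:38 PM = 10 h 48 min
Thu: 8:20 AM–6:23 PM = 10 h 3 min
Fri: 11:06 AM–8:01 PM = 8 h 55 min
Sat: 5:37 AM–12:51 PM = 7 h 14 min
Total worked: 46 h 55 min = 2815 min.
Regular 44 h 0 min = 2640 min at €27.50/h; overtime 2 h 55 min = 175 min at €41.25/h.
Pay = (2640 × €27.50 + 175 × €41.25) ÷ 60 = €1330.31.

€1330.31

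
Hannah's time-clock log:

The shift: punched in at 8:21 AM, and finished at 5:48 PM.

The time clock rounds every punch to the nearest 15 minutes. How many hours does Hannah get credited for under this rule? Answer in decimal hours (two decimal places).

9.50 hours

The shift: in 8:21 AM→8:15 AM, out 5:48 PM→5:45 PM; 9 h 30 min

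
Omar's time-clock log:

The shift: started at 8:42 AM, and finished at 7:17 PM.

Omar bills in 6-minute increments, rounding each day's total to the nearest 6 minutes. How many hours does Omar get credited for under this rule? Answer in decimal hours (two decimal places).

10.60 hours

The shift: 8:42 AM–7:17 PM = 10 h 35 min → rounds to 10 h 36 min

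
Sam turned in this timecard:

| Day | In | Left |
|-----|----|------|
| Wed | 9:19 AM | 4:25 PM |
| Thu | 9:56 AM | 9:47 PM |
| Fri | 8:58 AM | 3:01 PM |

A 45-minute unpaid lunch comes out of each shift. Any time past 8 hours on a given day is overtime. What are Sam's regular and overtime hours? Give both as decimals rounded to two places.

Regular 19.65 hours, overtime 3.10 hours

Wed: 9:19 AM–4:25 PM = 7 h 6 min; less 45 min break → 6 h 21 min
Thu: 9:56 AM–9:47 PM = 11 h 51 min; less 45 min break → 11 h 6 min
Fri: 8:58 AM–3:01 PM = 6 h 3 min; less 45 min break → 5 h 18 min
Wed reg 6 h 21 min / OT 0 h 0 min; Thu reg 8 h 0 min / OT 3 h 6 min; Fri reg 5 h 18 min / OT 0 h 0 min.
Totals: regular 19 h 39 min, overtime 3 h 6 min.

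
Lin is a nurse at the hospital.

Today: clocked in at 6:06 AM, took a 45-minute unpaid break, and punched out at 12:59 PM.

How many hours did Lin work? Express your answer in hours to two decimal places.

6.13 hours

Today: 6:06 AM–12:59 PM = 6 h 53 min; less 45 min break → 6 h 8 min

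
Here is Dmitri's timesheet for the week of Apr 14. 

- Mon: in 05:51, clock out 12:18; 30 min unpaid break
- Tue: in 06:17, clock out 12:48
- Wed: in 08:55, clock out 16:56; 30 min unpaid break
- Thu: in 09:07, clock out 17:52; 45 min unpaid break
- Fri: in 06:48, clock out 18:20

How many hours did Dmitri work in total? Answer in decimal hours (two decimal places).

39.52 hours

Mon: 05:51–12:18 = 6 h 27 min; less 30 min break → 5 h 57 min
Tue: 06:17–12:48 = 6 h 31 min
Wed: 08:55–16:56 = 8 h 1 min; less 30 min break → 7 h 31 min
Thu: 09:07–17:52 = 8 h 45 min; less 45 min break → 8 h 0 min
Fri: 06:48–18:20 = 11 h 32 min
Total: 5 h 57 min + 6 h 31 min + 7 h 31 min + 8 h 0 min + 11 h 32 min = 39 h 31 min.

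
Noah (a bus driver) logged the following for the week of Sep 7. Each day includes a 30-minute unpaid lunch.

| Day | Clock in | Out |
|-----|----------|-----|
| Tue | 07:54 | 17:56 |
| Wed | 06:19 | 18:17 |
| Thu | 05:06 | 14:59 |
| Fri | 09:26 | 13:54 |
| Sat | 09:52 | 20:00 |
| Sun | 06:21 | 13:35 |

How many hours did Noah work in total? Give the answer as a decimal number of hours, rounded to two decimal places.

50.72 hours

Tue: 07:54–17:56 = 10 h 2 min; less 30 min break → 9 h 32 min
Wed: 06:19–18:17 = 11 h 58 min; less 30 min break → 11 h 28 min
Thu: 05:06–14:59 = 9 h 53 min; less 30 min break → 9 h 23 min
Fri: 09:26–13:54 = 4 h 28 min; less 30 min break → 3 h 58 min
Sat: 09:52–20:00 = 10 h 8 min; less 30 min break → 9 h 38 min
Sun: 06:21–13:35 = 7 h 14 min; less 30 min break → 6 h 44 min
Total: 9 h 32 min + 11 h 28 min + 9 h 23 min + 3 h 58 min + 9 h 38 min + 6 h 44 min = 50 h 43 min.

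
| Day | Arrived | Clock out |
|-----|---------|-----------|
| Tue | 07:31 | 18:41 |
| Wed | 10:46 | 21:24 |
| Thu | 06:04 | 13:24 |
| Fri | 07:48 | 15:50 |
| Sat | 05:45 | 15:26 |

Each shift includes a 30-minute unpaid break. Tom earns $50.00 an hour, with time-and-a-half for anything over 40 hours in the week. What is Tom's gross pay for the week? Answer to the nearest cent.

$2326.25

Tue: 07:31–18:41 = 11 h 10 min; less 30 min break → 10 h 40 min
Wed: 10:46–21:24 = 10 h 38 min; less 30 min break → 10 h 8 min
Thu: 06:04–13:24 = 7 h 20 min; less 30 min break → 6 h 50 min
Fri: 07:48–15:50 = 8 h 2 min; less 30 min break → 7 h 32 min
Sat: 05:45–15:26 = 9 h 41 min; less 30 min break → 9 h 11 min
Total worked: 44 h 21 min = 2661 min.
Regular 40 h 0 min = 2400 min at $50.00/h; overtime 4 h 21 min = 261 min at $75.00/h.
Pay = (2400 × $50.00 + 261 × $75.00) ÷ 60 = $2326.25.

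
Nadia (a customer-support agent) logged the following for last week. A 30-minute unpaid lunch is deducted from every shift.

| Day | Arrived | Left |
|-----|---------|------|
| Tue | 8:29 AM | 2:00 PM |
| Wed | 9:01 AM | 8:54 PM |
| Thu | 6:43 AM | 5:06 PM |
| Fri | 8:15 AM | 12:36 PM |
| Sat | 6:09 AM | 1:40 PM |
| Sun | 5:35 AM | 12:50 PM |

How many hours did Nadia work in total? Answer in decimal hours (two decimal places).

Tue: 8:29 AM–2:00 PM = 5 h 31 min; less 30 min break → 5 h 1 min
Wed: 9:01 AM–8:54 PM = 11 h 53 min; less 30 min break → 11 h 23 min
Thu: 6:43 AM–5:06 PM = 10 h 23 min; less 30 min break → 9 h 53 min
Fri: 8:15 AM–12:36 PM = 4 h 21 min; less 30 min break → 3 h 51 min
Sat: 6:09 AM–1:40 PM = 7 h 31 min; less 30 min break → 7 h 1 min
Sun: 5:35 AM–12:50 PM = 7 h 15 min; less 30 min break → 6 h 45 min
Total: 5 h 1 min + 11 h 23 min + 9 h 53 min + 3 h 51 min + 7 h 1 min + 6 h 45 min = 43 h 54 min.

43.90 hours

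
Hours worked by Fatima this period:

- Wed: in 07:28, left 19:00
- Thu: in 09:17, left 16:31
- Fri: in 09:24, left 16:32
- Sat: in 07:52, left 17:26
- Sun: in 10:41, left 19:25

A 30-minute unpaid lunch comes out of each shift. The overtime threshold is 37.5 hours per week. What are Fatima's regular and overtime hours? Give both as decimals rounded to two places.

Wed: 07:28–19:00 = 11 h 32 min; less 30 min break → 11 h 2 min
Thu: 09:17–16:31 = 7 h 14 min; less 30 min break → 6 h 44 min
Fri: 09:24–16:32 = 7 h 8 min; less 30 min break → 6 h 38 min
Sat: 07:52–17:26 = 9 h 34 min; less 30 min break → 9 h 4 min
Sun: 10:41–19:25 = 8 h 44 min; less 30 min break → 8 h 14 min
Total worked: 41 h 42 min = 41.70 h.
Threshold 37.5 h → overtime 4 h 12 min, regular 37 h 30 min.

Regular 37.50 hours, overtime 4.20 hours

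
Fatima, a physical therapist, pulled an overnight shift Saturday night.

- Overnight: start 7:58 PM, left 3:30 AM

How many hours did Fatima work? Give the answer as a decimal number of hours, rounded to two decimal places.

Overnight: 7:58 PM → midnight = 4 h 2 min; midnight → 3:30 AM = 3 h 30 min; span 7 h 32 min

7.53 hours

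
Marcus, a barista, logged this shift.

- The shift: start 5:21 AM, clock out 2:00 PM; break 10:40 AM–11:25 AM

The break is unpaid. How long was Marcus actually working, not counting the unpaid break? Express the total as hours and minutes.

7 h 54 min

The shift: 5:21 AM–2:00 PM = 8 h 39 min; less 45 min break → 7 h 54 min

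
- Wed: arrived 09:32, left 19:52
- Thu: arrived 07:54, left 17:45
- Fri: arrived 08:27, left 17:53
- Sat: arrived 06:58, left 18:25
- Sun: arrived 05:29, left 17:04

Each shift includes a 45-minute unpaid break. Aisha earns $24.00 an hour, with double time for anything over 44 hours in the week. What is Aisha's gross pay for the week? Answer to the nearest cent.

Wed: 09:32–19:52 = 10 h 20 min; less 45 min break → 9 h 35 min
Thu: 07:54–17:45 = 9 h 51 min; less 45 min break → 9 h 6 min
Fri: 08:27–17:53 = 9 h 26 min; less 45 min break → 8 h 41 min
Sat: 06:58–18:25 = 11 h 27 min; less 45 min break → 10 h 42 min
Sun: 05:29–17:04 = 11 h 35 min; less 45 min break → 10 h 50 min
Total worked: 48 h 54 min = 2934 min.
Regular 44 h 0 min = 2640 min at $24.00/h; overtime 4 h 54 min = 294 min at $48.00/h.
Pay = (2640 × $24.00 + 294 × $48.00) ÷ 60 = $1291.20.

$1291.20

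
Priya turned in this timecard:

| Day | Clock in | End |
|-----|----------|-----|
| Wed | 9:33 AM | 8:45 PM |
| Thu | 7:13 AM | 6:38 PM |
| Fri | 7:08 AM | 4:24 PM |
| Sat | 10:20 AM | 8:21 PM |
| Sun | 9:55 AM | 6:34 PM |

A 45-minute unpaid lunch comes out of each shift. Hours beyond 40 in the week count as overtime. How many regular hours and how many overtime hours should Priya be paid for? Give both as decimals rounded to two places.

Regular 40.00 hours, overtime 6.80 hours

Wed: 9:33 AM–8:45 PM = 11 h 12 min; less 45 min break → 10 h 27 min
Thu: 7:13 AM–6:38 PM = 11 h 25 min; less 45 min break → 10 h 40 min
Fri: 7:08 AM–4:24 PM = 9 h 16 min; less 45 min break → 8 h 31 min
Sat: 10:20 AM–8:21 PM = 10 h 1 min; less 45 min break → 9 h 16 min
Sun: 9:55 AM–6:34 PM = 8 h 39 min; less 45 min break → 7 h 54 min
Total worked: 46 h 48 min = 46.80 h.
Threshold 40 h → overtime 6 h 48 min, regular 40 h 0 min.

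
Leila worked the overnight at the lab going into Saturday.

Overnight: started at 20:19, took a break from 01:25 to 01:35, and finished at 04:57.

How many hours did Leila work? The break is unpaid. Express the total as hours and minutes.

8 h 28 min

Overnight: 20:19 → midnight = 3 h 41 min; midnight → 04:57 = 4 h 57 min; span 8 h 38 min; less 10 min break → 8 h 28 min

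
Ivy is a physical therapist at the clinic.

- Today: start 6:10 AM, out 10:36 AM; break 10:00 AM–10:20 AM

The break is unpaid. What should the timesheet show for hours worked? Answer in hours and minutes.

4 h 6 min

Today: 6:10 AM–10:36 AM = 4 h 26 min; less 20 min break → 4 h 6 min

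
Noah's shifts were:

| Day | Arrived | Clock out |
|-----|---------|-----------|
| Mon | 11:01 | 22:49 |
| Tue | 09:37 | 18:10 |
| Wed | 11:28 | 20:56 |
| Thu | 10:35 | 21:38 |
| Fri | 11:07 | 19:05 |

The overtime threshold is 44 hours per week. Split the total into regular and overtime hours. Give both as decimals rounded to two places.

Regular 44.00 hours, overtime 4.83 hours

Mon: 11:01–22:49 = 11 h 48 min
Tue: 09:37–18:10 = 8 h 33 min
Wed: 11:28–20:56 = 9 h 28 min
Thu: 10:35–21:38 = 11 h 3 min
Fri: 11:07–19:05 = 7 h 58 min
Total worked: 48 h 50 min = 48.83 h.
Threshold 44 h → overtime 4 h 50 min, regular 44 h 0 min.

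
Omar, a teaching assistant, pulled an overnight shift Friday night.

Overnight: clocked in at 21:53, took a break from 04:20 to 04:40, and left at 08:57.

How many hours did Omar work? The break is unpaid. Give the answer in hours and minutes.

Overnight: 21:53 → midnight = 2 h 7 min; midnight → 08:57 = 8 h 57 min; span 11 h 4 min; less 20 min break → 10 h 44 min

10 h 44 min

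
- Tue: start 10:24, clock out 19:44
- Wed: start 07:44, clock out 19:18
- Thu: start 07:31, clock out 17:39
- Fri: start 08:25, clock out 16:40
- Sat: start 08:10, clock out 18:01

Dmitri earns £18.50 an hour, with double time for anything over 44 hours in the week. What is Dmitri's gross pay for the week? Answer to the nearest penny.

Tue: 10:24–19:44 = 9 h 20 min
Wed: 07:44–19:18 = 11 h 34 min
Thu: 07:31–17:39 = 10 h 8 min
Fri: 08:25–16:40 = 8 h 15 min
Sat: 08:10–18:01 = 9 h 51 min
Total worked: 49 h 8 min = 2948 min.
Regular 44 h 0 min = 2640 min at £18.50/h; overtime 5 h 8 min = 308 min at £37.00/h.
Pay = (2640 × £18.50 + 308 × £37.00) ÷ 60 = £1003.93.

£1003.93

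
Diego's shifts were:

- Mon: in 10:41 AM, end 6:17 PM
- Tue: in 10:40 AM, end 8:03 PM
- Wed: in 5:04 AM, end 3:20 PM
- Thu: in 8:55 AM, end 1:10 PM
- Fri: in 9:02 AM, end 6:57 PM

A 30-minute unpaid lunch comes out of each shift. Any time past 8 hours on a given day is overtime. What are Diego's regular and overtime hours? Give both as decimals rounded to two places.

Regular 34.85 hours, overtime 4.07 hours

Mon: 10:41 AM–6:17 PM = 7 h 36 min; less 30 min break → 7 h 6 min
Tue: 10:40 AM–8:03 PM = 9 h 23 min; less 30 min break → 8 h 53 min
Wed: 5:04 AM–3:20 PM = 10 h 16 min; less 30 min break → 9 h 46 min
Thu: 8:55 AM–1:10 PM = 4 h 15 min; less 30 min break → 3 h 45 min
Fri: 9:02 AM–6:57 PM = 9 h 55 min; less 30 min break → 9 h 25 min
Mon reg 7 h 6 min / OT 0 h 0 min; Tue reg 8 h 0 min / OT 0 h 53 min; Wed reg 8 h 0 min / OT 1 h 46 min; Thu reg 3 h 45 min / OT 0 h 0 min; Fri reg 8 h 0 min / OT 1 h 25 min.
Totals: regular 34 h 51 min, overtime 4 h 4 min.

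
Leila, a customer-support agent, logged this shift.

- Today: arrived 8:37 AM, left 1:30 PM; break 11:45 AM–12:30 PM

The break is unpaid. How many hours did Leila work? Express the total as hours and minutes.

4 h 8 min

Today: 8:37 AM–1:30 PM = 4 h 53 min; less 45 min break → 4 h 8 min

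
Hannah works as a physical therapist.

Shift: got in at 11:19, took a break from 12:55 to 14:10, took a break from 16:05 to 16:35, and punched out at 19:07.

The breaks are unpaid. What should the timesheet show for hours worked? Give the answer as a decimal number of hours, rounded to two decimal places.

Shift: 11:19–19:07 = 7 h 48 min; less 105 min break → 6 h 3 min

6.05 hours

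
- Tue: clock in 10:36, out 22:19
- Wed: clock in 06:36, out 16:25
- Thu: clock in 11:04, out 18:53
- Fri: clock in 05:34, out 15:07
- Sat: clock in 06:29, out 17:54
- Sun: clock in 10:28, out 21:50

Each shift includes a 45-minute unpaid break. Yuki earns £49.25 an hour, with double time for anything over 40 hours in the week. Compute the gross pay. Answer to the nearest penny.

Tue: 10:36–22:19 = 11 h 43 min; less 45 min break → 10 h 58 min
Wed: 06:36–16:25 = 9 h 49 min; less 45 min break → 9 h 4 min
Thu: 11:04–18:53 = 7 h 49 min; less 45 min break → 7 h 4 min
Fri: 05:34–15:07 = 9 h 33 min; less 45 min break → 8 h 48 min
Sat: 06:29–17:54 = 11 h 25 min; less 45 min break → 10 h 40 min
Sun: 10:28–21:50 = 11 h 22 min; less 45 min break → 10 h 37 min
Total worked: 57 h 11 min = 3431 min.
Regular 40 h 0 min = 2400 min at £49.25/h; overtime 17 h 11 min = 1031 min at £98.50/h.
Pay = (2400 × £49.25 + 1031 × £98.50) ÷ 60 = £3662.56.

£3662.56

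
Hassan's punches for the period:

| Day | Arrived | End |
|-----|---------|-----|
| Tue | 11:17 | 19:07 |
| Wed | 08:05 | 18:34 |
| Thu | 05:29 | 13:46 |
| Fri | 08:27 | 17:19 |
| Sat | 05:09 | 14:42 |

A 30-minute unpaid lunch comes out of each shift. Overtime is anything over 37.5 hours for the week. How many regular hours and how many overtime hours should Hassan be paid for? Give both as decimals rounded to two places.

Tue: 11:17–19:07 = 7 h 50 min; less 30 min break → 7 h 20 min
Wed: 08:05–18:34 = 10 h 29 min; less 30 min break → 9 h 59 min
Thu: 05:29–13:46 = 8 h 17 min; less 30 min break → 7 h 47 min
Fri: 08:27–17:19 = 8 h 52 min; less 30 min break → 8 h 22 min
Sat: 05:09–14:42 = 9 h 33 min; less 30 min break → 9 h 3 min
Total worked: 42 h 31 min = 42.52 h.
Threshold 37.5 h → overtime 5 h 1 min, regular 37 h 30 min.

Regular 37.50 hours, overtime 5.02 hours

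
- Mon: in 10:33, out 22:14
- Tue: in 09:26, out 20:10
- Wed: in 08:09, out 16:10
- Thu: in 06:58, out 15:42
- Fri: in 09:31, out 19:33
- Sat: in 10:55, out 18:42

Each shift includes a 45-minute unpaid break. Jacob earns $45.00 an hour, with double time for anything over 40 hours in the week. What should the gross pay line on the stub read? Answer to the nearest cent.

Mon: 10:33–22:14 = 11 h 41 min; less 45 min break → 10 h 56 min
Tue: 09:26–20:10 = 10 h 44 min; less 45 min break → 9 h 59 min
Wed: 08:09–16:10 = 8 h 1 min; less 45 min break → 7 h 16 min
Thu: 06:58–15:42 = 8 h 44 min; less 45 min break → 7 h 59 min
Fri: 09:31–19:33 = 10 h 2 min; less 45 min break → 9 h 17 min
Sat: 10:55–18:42 = 7 h 47 min; less 45 min break → 7 h 2 min
Total worked: 52 h 29 min = 3149 min.
Regular 40 h 0 min = 2400 min at $45.00/h; overtime 12 h 29 min = 749 min at $90.00/h.
Pay = (2400 × $45.00 + 749 × $90.00) ÷ 60 = $2923.50.

$2923.50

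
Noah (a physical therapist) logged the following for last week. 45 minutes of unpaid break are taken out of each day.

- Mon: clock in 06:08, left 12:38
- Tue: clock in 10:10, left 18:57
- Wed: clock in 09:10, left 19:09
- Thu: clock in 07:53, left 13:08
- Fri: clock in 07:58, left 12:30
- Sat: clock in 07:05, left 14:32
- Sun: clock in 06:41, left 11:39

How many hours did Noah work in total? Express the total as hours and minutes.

42 h 13 min

Mon: 06:08–12:38 = 6 h 30 min; less 45 min break → 5 h 45 min
Tue: 10:10–18:57 = 8 h 47 min; less 45 min break → 8 h 2 min
Wed: 09:10–19:09 = 9 h 59 min; less 45 min break → 9 h 14 min
Thu: 07:53–13:08 = 5 h 15 min; less 45 min break → 4 h 30 min
Fri: 07:58–12:30 = 4 h 32 min; less 45 min break → 3 h 47 min
Sat: 07:05–14:32 = 7 h 27 min; less 45 min break → 6 h 42 min
Sun: 06:41–11:39 = 4 h 58 min; less 45 min break → 4 h 13 min
Total: 5 h 45 min + 8 h 2 min + 9 h 14 min + 4 h 30 min + 3 h 47 min + 6 h 42 min + 4 h 13 min = 42 h 13 min.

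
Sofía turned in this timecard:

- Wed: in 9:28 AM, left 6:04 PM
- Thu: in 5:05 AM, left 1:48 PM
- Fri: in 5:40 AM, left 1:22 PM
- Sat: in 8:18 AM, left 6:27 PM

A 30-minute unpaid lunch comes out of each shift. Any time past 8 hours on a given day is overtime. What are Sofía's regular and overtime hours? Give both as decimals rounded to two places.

Wed: 9:28 AM–6:04 PM = 8 h 36 min; less 30 min break → 8 h 6 min
Thu: 5:05 AM–1:48 PM = 8 h 43 min; less 30 min break → 8 h 13 min
Fri: 5:40 AM–1:22 PM = 7 h 42 min; less 30 min break → 7 h 12 min
Sat: 8:18 AM–6:27 PM = 10 h 9 min; less 30 min break → 9 h 39 min
Wed reg 8 h 0 min / OT 0 h 6 min; Thu reg 8 h 0 min / OT 0 h 13 min; Fri reg 7 h 12 min / OT 0 h 0 min; Sat reg 8 h 0 min / OT 1 h 39 min.
Totals: regular 31 h 12 min, overtime 1 h 58 min.

Regular 31.20 hours, overtime 1.97 hours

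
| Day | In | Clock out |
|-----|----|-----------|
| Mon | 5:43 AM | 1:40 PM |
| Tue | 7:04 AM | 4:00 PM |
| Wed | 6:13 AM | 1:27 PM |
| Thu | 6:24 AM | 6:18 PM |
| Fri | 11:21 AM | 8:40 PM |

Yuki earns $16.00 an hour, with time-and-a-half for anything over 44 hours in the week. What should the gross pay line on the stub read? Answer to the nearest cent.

$736.00

Mon: 5:43 AM–1:40 PM = 7 h 57 min
Tue: 7:04 AM–4:00 PM = 8 h 56 min
Wed: 6:13 AM–1:27 PM = 7 h 14 min
Thu: 6:24 AM–6:18 PM = 11 h 54 min
Fri: 11:21 AM–8:40 PM = 9 h 19 min
Total worked: 45 h 20 min = 2720 min.
Regular 44 h 0 min = 2640 min at $16.00/h; overtime 1 h 20 min = 80 min at $24.00/h.
Pay = (2640 × $16.00 + 80 × $24.00) ÷ 60 = $736.00.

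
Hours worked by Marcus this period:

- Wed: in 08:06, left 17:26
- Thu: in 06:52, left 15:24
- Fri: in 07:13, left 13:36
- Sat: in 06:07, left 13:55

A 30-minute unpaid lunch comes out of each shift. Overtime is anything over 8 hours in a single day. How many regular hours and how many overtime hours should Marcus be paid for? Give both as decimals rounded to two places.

Wed: 08:06–17:26 = 9 h 20 min; less 30 min break → 8 h 50 min
Thu: 06:52–15:24 = 8 h 32 min; less 30 min break → 8 h 2 min
Fri: 07:13–13:36 = 6 h 23 min; less 30 min break → 5 h 53 min
Sat: 06:07–13:55 = 7 h 48 min; less 30 min break → 7 h 18 min
Wed reg 8 h 0 min / OT 0 h 50 min; Thu reg 8 h 0 min / OT 0 h 2 min; Fri reg 5 h 53 min / OT 0 h 0 min; Sat reg 7 h 18 min / OT 0 h 0 min.
Totals: regular 29 h 11 min, overtime 0 h 52 min.

Regular 29.18 hours, overtime 0.87 hours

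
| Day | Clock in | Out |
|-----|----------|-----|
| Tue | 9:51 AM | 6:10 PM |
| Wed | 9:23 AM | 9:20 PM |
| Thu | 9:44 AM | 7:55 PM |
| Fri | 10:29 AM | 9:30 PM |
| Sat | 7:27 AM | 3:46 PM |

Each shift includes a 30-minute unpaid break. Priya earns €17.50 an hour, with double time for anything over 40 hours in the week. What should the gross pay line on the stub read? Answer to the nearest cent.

€954.92

Tue: 9:51 AM–6:10 PM = 8 h 19 min; less 30 min break → 7 h 49 min
Wed: 9:23 AM–9:20 PM = 11 h 57 min; less 30 min break → 11 h 27 min
Thu: 9:44 AM–7:55 PM = 10 h 11 min; less 30 min break → 9 h 41 min
Fri: 10:29 AM–9:30 PM = 11 h 1 min; less 30 min break → 10 h 31 min
Sat: 7:27 AM–3:46 PM = 8 h 19 min; less 30 min break → 7 h 49 min
Total worked: 47 h 17 min = 2837 min.
Regular 40 h 0 min = 2400 min at €17.50/h; overtime 7 h 17 min = 437 min at €35.00/h.
Pay = (2400 × €17.50 + 437 × €35.00) ÷ 60 = €954.92.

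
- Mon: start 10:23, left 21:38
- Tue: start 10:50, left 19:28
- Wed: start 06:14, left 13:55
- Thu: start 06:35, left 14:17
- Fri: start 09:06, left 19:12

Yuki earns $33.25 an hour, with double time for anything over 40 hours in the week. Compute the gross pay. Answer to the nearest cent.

$1686.88

Mon: 10:23–21:38 = 11 h 15 min
Tue: 10:50–19:28 = 8 h 38 min
Wed: 06:14–13:55 = 7 h 41 min
Thu: 06:35–14:17 = 7 h 42 min
Fri: 09:06–19:12 = 10 h 6 min
Total worked: 45 h 22 min = 2722 min.
Regular 40 h 0 min = 2400 min at $33.25/h; overtime 5 h 22 min = 322 min at $66.50/h.
Pay = (2400 × $33.25 + 322 × $66.50) ÷ 60 = $1686.88.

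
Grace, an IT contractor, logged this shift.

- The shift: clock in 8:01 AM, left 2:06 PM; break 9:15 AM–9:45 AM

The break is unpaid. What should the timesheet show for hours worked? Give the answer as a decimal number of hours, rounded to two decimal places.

The shift: 8:01 AM–2:06 PM = 6 h 5 min; less 30 min break → 5 h 35 min

5.58 hours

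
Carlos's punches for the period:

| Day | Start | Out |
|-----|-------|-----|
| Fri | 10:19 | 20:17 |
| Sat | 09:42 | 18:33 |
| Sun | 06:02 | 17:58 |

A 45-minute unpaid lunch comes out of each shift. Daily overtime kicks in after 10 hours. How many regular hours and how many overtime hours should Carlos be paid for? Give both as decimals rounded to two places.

Fri: 10:19–20:17 = 9 h 58 min; less 45 min break → 9 h 13 min
Sat: 09:42–18:33 = 8 h 51 min; less 45 min break → 8 h 6 min
Sun: 06:02–17:58 = 11 h 56 min; less 45 min break → 11 h 11 min
Fri reg 9 h 13 min / OT 0 h 0 min; Sat reg 8 h 6 min / OT 0 h 0 min; Sun reg 10 h 0 min / OT 1 h 11 min.
Totals: regular 27 h 19 min, overtime 1 h 11 min.

Regular 27.32 hours, overtime 1.18 hours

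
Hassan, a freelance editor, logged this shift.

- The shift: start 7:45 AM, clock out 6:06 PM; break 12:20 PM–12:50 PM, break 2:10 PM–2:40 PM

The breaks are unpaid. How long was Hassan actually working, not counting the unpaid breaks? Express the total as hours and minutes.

The shift: 7:45 AM–6:06 PM = 10 h 21 min; less 60 min break → 9 h 21 min

9 h 21 min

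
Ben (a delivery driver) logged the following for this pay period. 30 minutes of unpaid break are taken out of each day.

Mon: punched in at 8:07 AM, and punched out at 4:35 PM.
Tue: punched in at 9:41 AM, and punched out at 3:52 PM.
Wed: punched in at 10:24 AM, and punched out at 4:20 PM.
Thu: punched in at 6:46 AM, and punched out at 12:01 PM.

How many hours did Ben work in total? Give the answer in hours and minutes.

23 h 50 min

Mon: 8:07 AM–4:35 PM = 8 h 28 min; less 30 min break → 7 h 58 min
Tue: 9:41 AM–3:52 PM = 6 h 11 min; less 30 min break → 5 h 41 min
Wed: 10:24 AM–4:20 PM = 5 h 56 min; less 30 min break → 5 h 26 min
Thu: 6:46 AM–12:01 PM = 5 h 15 min; less 30 min break → 4 h 45 min
Total: 7 h 58 min + 5 h 41 min + 5 h 26 min + 4 h 45 min = 23 h 50 min.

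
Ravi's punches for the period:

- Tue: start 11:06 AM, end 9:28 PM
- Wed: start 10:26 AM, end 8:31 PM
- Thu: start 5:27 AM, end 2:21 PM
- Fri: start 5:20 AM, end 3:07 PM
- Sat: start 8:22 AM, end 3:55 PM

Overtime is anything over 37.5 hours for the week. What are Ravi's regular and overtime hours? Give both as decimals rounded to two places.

Tue: 11:06 AM–9:28 PM = 10 h 22 min
Wed: 10:26 AM–8:31 PM = 10 h 5 min
Thu: 5:27 AM–2:21 PM = 8 h 54 min
Fri: 5:20 AM–3:07 PM = 9 h 47 min
Sat: 8:22 AM–3:55 PM = 7 h 33 min
Total worked: 46 h 41 min = 46.68 h.
Threshold 37.5 h → overtime 9 h 11 min, regular 37 h 30 min.

Regular 37.50 hours, overtime 9.18 hours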